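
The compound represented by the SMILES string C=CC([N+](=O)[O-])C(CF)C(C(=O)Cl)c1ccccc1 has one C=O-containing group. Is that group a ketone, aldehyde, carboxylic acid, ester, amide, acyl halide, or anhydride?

The carbonyl is in the CH(COCl) segment: pendant –C(=O)X: carbonyl C bonded to C and halogen → acyl halide.

acyl halide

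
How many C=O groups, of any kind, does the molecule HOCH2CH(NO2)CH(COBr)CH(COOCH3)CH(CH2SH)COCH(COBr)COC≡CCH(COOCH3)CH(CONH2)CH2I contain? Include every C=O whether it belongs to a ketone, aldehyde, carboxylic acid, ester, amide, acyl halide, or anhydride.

CH(COBr): acyl halide, 1 C=O (running total 1).
CH(COOCH3): ester, 1 C=O (running total 2).
CO: ketone, 1 C=O (running total 3).
CH(COBr): acyl halide, 1 C=O (running total 4).
CO: ketone, 1 C=O (running total 5).
CH(COOCH3): ester, 1 C=O (running total 6).
CH(CONH2): amide, 1 C=O (running total 7).

7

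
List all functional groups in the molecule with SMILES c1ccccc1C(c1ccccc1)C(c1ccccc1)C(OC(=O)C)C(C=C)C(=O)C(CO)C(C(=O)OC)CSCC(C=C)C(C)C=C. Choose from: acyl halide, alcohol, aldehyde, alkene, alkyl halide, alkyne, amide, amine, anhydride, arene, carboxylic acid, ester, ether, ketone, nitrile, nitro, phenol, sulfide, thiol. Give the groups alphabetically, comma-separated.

alcohol, alkene, arene, ester, ketone, sulfide

Taking each segment in turn:
  C6H5: C6H5– phenyl ring → arene.
  CH(C6H5): pendant –C6H5: benzene ring → arene.
  CH(C6H5): pendant –C6H5: benzene ring → arene.
  CH(OCOCH3): pendant –OC(=O)CH3: an acyloxy group → ester.
  CH(CH=CH2): pendant –CH=CH2: C=C double bond → alkene.
  CO: –C(=O)– with carbon on both sides → ketone.
  CH(CH2OH): pendant –CH2OH on an sp³ backbone C → alcohol.
  CH(COOCH3): pendant –COOCH3: carbonyl C bonded to C and –OCH3 → ester.
  CH2SCH2: C–S–C linkage → sulfide (thioether).
  CH(CH=CH2): pendant –CH=CH2: C=C double bond → alkene.
  CH=CH2: C=C double bond → alkene.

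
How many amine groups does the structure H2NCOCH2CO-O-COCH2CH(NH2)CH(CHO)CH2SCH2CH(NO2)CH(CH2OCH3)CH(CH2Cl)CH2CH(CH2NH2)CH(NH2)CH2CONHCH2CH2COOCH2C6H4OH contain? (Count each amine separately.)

3

Taking each segment in turn:
  H2NCO: –C(=O)NH2: carbonyl C bonded to C and to N → amide (the N is not a separate amine).
  CH2CO-O-COCH2: two acyl groups sharing one oxygen, –C(=O)–O–C(=O)– → anhydride.
  CH(NH2): –NH2 on an sp³ carbon with no adjacent C=O → amine.
  CH(CHO): pendant –CHO: carbonyl C bonded to C and H → aldehyde.
  CH2SCH2: C–S–C linkage → sulfide (thioether).
  CH(NO2): –NO2 on an sp³ carbon → nitro (the N=O is not a carbonyl).
  CH(CH2OCH3): pendant –CH2OCH3: C–O–C linkage → ether.
  CH(CH2Cl): pendant –CH2X: halogen on sp³ carbon → alkyl halide.
  CH(CH2NH2): pendant –CH2NH2: N on sp³ C, no adjacent C=O → amine.
  CH(NH2): –NH2 on an sp³ carbon with no adjacent C=O → amine.
  CH2CONHCH2: –C(=O)–N– linkage → amide (the N is not an amine).
  CH2COOCH2: –C(=O)–O–C with C on the carbonyl side → ester.
  C6H4OH: –OH attached directly to an aromatic ring → phenol (not alcohol); the ring itself is an arene.
Amine appears at: CH(NH2), CH(CH2NH2), CH(NH2) → 3.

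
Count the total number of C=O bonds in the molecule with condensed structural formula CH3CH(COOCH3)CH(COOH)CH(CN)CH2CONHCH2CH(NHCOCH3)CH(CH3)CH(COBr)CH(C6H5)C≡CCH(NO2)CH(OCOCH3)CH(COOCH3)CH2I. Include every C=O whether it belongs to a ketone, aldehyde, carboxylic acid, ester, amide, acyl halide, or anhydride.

CH(COOCH3): ester, 1 C=O (running total 1).
CH(COOH): carboxylic acid, 1 C=O (running total 2).
CH2CONHCH2: amide, 1 C=O (running total 3).
CH(NHCOCH3): amide, 1 C=O (running total 4).
CH(COBr): acyl halide, 1 C=O (running total 5).
CH(OCOCH3): ester, 1 C=O (running total 6).
CH(COOCH3): ester, 1 C=O (running total 7).

7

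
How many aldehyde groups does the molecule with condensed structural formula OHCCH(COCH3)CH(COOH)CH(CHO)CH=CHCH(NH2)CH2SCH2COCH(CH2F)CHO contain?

3

terminal –CHO: carbonyl C bonded to H and C → aldehyde.
pendant –COCH3: carbonyl C bonded to two carbons → ketone.
pendant –COOH: carbonyl C bonded to C and –OH → carboxylic acid.
pendant –CHO: carbonyl C bonded to C and H → aldehyde.
C=C double bond → alkene.
–NH2 on an sp³ carbon with no adjacent C=O → amine.
C–S–C linkage → sulfide (thioether).
–C(=O)– with carbon on both sides → ketone.
pendant –CH2X: halogen on sp³ carbon → alkyl halide.
terminal –CHO: carbonyl C bonded to H and C → aldehyde.
Aldehyde appears at: OHC, CH(CHO), CHO → 3.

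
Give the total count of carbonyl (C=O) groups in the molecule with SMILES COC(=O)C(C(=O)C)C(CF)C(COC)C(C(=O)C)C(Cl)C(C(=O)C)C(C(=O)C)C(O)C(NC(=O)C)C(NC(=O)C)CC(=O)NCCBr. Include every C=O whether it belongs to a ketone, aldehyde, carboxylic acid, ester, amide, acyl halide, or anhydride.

8

CH3OOC: ester, 1 C=O (running total 1).
CH(COCH3): ketone, 1 C=O (running total 2).
CH(COCH3): ketone, 1 C=O (running total 3).
CH(COCH3): ketone, 1 C=O (running total 4).
CH(COCH3): ketone, 1 C=O (running total 5).
CH(NHCOCH3): amide, 1 C=O (running total 6).
CH(NHCOCH3): amide, 1 C=O (running total 7).
CH2CONHCH2: amide, 1 C=O (running total 8).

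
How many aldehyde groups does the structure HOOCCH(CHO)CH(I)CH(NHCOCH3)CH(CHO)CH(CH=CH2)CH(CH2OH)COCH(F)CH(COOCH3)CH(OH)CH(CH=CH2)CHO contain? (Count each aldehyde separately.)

3

Working along the chain:
  HOOC: –COOH: carbonyl C bonded to –OH and C → carboxylic acid (the –OH is not a separate alcohol).
  CH(CHO): pendant –CHO: carbonyl C bonded to C and H → aldehyde.
  CH(I): halogen on an sp³ carbon → alkyl halide.
  CH(NHCOCH3): pendant –NHC(=O)CH3: N bonded to a carbonyl → amide (not amine).
  CH(CHO): pendant –CHO: carbonyl C bonded to C and H → aldehyde.
  CH(CH=CH2): pendant –CH=CH2: C=C double bond → alkene.
  CH(CH2OH): pendant –CH2OH on an sp³ backbone C → alcohol.
  CO: –C(=O)– with carbon on both sides → ketone.
  CH(F): halogen on an sp³ carbon → alkyl halide.
  CH(COOCH3): pendant –COOCH3: carbonyl C bonded to C and –OCH3 → ester.
  CH(OH): –OH on an sp³ carbon → alcohol (secondary).
  CH(CH=CH2): pendant –CH=CH2: C=C double bond → alkene.
  CHO: terminal –CHO: carbonyl C bonded to H and C → aldehyde.
Aldehyde appears at: CH(CHO), CH(CHO), CHO → 3.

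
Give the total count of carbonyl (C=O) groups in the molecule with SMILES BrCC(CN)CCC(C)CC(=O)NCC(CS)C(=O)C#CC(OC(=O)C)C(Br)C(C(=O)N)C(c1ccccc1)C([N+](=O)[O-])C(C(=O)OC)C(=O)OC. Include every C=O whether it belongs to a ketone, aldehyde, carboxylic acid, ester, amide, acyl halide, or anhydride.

CH2CONHCH2: amide, 1 C=O (running total 1).
CO: ketone, 1 C=O (running total 2).
CH(OCOCH3): ester, 1 C=O (running total 3).
CH(CONH2): amide, 1 C=O (running total 4).
CH(COOCH3): ester, 1 C=O (running total 5).
COOCH3: ester, 1 C=O (running total 6).

6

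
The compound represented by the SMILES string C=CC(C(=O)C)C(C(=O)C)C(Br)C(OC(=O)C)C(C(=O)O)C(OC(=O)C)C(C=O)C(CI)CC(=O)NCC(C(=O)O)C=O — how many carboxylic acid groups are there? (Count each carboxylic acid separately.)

Taking each segment in turn:
  CH2=CH: C=C double bond → alkene.
  CH(COCH3): pendant –COCH3: carbonyl C bonded to two carbons → ketone.
  CH(COCH3): pendant –COCH3: carbonyl C bonded to two carbons → ketone.
  CH(Br): halogen on an sp³ carbon → alkyl halide.
  CH(OCOCH3): pendant –OC(=O)CH3: an acyloxy group → ester.
  CH(COOH): pendant –COOH: carbonyl C bonded to C and –OH → carboxylic acid.
  CH(OCOCH3): pendant –OC(=O)CH3: an acyloxy group → ester.
  CH(CHO): pendant –CHO: carbonyl C bonded to C and H → aldehyde.
  CH(CH2I): pendant –CH2X: halogen on sp³ carbon → alkyl halide.
  CH2CONHCH2: –C(=O)–N– linkage → amide (the N is not an amine).
  CH(COOH): pendant –COOH: carbonyl C bonded to C and –OH → carboxylic acid.
  CHO: terminal –CHO: carbonyl C bonded to H and C → aldehyde.
Carboxylic acid appears at: CH(COOH), CH(COOH) → 2.

2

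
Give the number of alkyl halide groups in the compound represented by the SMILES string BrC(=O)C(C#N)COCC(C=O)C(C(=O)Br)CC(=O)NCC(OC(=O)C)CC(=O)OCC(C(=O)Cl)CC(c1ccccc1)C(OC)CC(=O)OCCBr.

Taking each segment in turn:
  BrCO: –C(=O)Br: carbonyl C bonded to C and to a halogen → acyl halide (not alkyl halide).
  CH(CN): pendant –C≡N: nitrile.
  CH2OCH2: C–O–C with sp³ carbons on both sides and no adjacent C=O → ether.
  CH(CHO): pendant –CHO: carbonyl C bonded to C and H → aldehyde.
  CH(COBr): pendant –C(=O)X: carbonyl C bonded to C and halogen → acyl halide.
  CH2CONHCH2: –C(=O)–N– linkage → amide (the N is not an amine).
  CH(OCOCH3): pendant –OC(=O)CH3: an acyloxy group → ester.
  CH2COOCH2: –C(=O)–O–C with C on the carbonyl side → ester.
  CH(COCl): pendant –C(=O)X: carbonyl C bonded to C and halogen → acyl halide.
  CH(C6H5): pendant –C6H5: benzene ring → arene.
  CH(OCH3): pendant –OCH3: C–O–C with sp³ C, no adjacent C=O → ether.
  CH2COOCH2: –C(=O)–O–C with C on the carbonyl side → ester.
  CH2Br: halogen on an sp³ carbon → alkyl halide.
Alkyl halide appears at: CH2Br → 1.

1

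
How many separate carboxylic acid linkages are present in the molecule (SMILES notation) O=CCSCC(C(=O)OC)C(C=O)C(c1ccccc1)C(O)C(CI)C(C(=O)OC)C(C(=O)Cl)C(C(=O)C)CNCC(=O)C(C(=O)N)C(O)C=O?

Reading the structure from left to right:
  OHC: terminal –CHO: carbonyl C bonded to H and C → aldehyde.
  CH2SCH2: C–S–C linkage → sulfide (thioether).
  CH(COOCH3): pendant –COOCH3: carbonyl C bonded to C and –OCH3 → ester.
  CH(CHO): pendant –CHO: carbonyl C bonded to C and H → aldehyde.
  CH(C6H5): pendant –C6H5: benzene ring → arene.
  CH(OH): –OH on an sp³ carbon → alcohol (secondary).
  CH(CH2I): pendant –CH2X: halogen on sp³ carbon → alkyl halide.
  CH(COOCH3): pendant –COOCH3: carbonyl C bonded to C and –OCH3 → ester.
  CH(COCl): pendant –C(=O)X: carbonyl C bonded to C and halogen → acyl halide.
  CH(COCH3): pendant –COCH3: carbonyl C bonded to two carbons → ketone.
  CH2NHCH2: C–N–C with sp³ carbons and no adjacent C=O → amine (secondary).
  CO: –C(=O)– with carbon on both sides → ketone.
  CH(CONH2): pendant –CONH2: carbonyl C bonded to C and N → amide.
  CH(OH): –OH on an sp³ carbon → alcohol (secondary).
  CHO: terminal –CHO: carbonyl C bonded to H and C → aldehyde.
No segment is a carboxylic acid: OHC is aldehyde, not carboxylic acid; CH(COOCH3) is ester, not carboxylic acid; CH(CHO) is aldehyde, not carboxylic acid. → 0.

0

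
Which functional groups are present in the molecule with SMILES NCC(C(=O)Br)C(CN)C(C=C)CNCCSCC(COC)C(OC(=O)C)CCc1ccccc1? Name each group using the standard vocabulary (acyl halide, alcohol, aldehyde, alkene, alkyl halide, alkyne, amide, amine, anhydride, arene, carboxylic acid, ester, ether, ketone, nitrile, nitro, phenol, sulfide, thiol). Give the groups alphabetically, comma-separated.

acyl halide, alkene, amine, arene, ester, ether, sulfide

–NH2 on an sp³ carbon with no adjacent C=O → amine.
pendant –C(=O)X: carbonyl C bonded to C and halogen → acyl halide.
pendant –CH2NH2: N on sp³ C, no adjacent C=O → amine.
pendant –CH=CH2: C=C double bond → alkene.
C–N–C with sp³ carbons and no adjacent C=O → amine (secondary).
C–S–C linkage → sulfide (thioether).
pendant –CH2OCH3: C–O–C linkage → ether.
pendant –OC(=O)CH3: an acyloxy group → ester.
–C6H5 phenyl ring → arene.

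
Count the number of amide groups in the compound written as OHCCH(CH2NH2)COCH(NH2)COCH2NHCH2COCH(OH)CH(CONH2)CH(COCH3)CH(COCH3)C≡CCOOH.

1

terminal –CHO: carbonyl C bonded to H and C → aldehyde.
pendant –CH2NH2: N on sp³ C, no adjacent C=O → amine.
–C(=O)– with carbon on both sides → ketone.
–NH2 on an sp³ carbon with no adjacent C=O → amine.
–C(=O)– with carbon on both sides → ketone.
C–N–C with sp³ carbons and no adjacent C=O → amine (secondary).
–C(=O)– with carbon on both sides → ketone.
–OH on an sp³ carbon → alcohol (secondary).
pendant –CONH2: carbonyl C bonded to C and N → amide.
pendant –COCH3: carbonyl C bonded to two carbons → ketone.
pendant –COCH3: carbonyl C bonded to two carbons → ketone.
C≡C triple bond → alkyne.
–COOH: carbonyl C bonded to –OH and C → carboxylic acid (the –OH is not a separate alcohol).
Amide appears at: CH(CONH2) → 1.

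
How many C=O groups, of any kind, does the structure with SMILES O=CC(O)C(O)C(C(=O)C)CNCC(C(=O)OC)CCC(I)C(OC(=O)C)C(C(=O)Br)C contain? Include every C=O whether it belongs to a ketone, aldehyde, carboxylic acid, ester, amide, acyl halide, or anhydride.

5

OHC: aldehyde, 1 C=O (running total 1).
CH(COCH3): ketone, 1 C=O (running total 2).
CH(COOCH3): ester, 1 C=O (running total 3).
CH(OCOCH3): ester, 1 C=O (running total 4).
CH(COBr): acyl halide, 1 C=O (running total 5).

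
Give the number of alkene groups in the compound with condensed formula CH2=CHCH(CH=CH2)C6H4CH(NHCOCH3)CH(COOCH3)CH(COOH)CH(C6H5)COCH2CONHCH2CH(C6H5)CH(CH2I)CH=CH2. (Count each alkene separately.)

3

Working along the chain:
  CH2=CH: C=C double bond → alkene.
  CH(CH=CH2): pendant –CH=CH2: C=C double bond → alkene.
  C6H4: para-disubstituted benzene ring → arene.
  CH(NHCOCH3): pendant –NHC(=O)CH3: N bonded to a carbonyl → amide (not amine).
  CH(COOCH3): pendant –COOCH3: carbonyl C bonded to C and –OCH3 → ester.
  CH(COOH): pendant –COOH: carbonyl C bonded to C and –OH → carboxylic acid.
  CH(C6H5): pendant –C6H5: benzene ring → arene.
  CO: –C(=O)– with carbon on both sides → ketone.
  CH2CONHCH2: –C(=O)–N– linkage → amide (the N is not an amine).
  CH(C6H5): pendant –C6H5: benzene ring → arene.
  CH(CH2I): pendant –CH2X: halogen on sp³ carbon → alkyl halide.
  CH=CH2: C=C double bond → alkene.
Alkene appears at: CH2=CH, CH(CH=CH2), CH=CH2 → 3.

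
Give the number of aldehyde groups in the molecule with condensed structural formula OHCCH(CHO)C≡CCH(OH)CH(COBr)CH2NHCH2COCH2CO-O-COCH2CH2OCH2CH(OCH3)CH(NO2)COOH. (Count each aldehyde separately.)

Taking each segment in turn:
  OHC: terminal –CHO: carbonyl C bonded to H and C → aldehyde.
  CH(CHO): pendant –CHO: carbonyl C bonded to C and H → aldehyde.
  C≡C: C≡C triple bond → alkyne.
  CH(OH): –OH on an sp³ carbon → alcohol (secondary).
  CH(COBr): pendant –C(=O)X: carbonyl C bonded to C and halogen → acyl halide.
  CH2NHCH2: C–N–C with sp³ carbons and no adjacent C=O → amine (secondary).
  CO: –C(=O)– with carbon on both sides → ketone.
  CH2CO-O-COCH2: two acyl groups sharing one oxygen, –C(=O)–O–C(=O)– → anhydride.
  CH2OCH2: C–O–C with sp³ carbons on both sides and no adjacent C=O → ether.
  CH(OCH3): pendant –OCH3: C–O–C with sp³ C, no adjacent C=O → ether.
  CH(NO2): –NO2 on an sp³ carbon → nitro (the N=O is not a carbonyl).
  COOH: –COOH: carbonyl C bonded to –OH and C → carboxylic acid (the –OH is not a separate alcohol).
Aldehyde appears at: OHC, CH(CHO) → 2.

2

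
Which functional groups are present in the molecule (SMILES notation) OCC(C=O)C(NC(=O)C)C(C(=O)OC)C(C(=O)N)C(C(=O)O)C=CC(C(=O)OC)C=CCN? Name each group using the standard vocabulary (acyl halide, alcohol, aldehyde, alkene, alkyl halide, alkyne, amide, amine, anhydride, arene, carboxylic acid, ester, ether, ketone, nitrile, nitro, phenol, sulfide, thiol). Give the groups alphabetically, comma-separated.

alcohol, aldehyde, alkene, amide, amine, carboxylic acid, ester

HO– on an sp³ carbon → alcohol.
pendant –CHO: carbonyl C bonded to C and H → aldehyde.
pendant –NHC(=O)CH3: N bonded to a carbonyl → amide (not amine).
pendant –COOCH3: carbonyl C bonded to C and –OCH3 → ester.
pendant –CONH2: carbonyl C bonded to C and N → amide.
pendant –COOH: carbonyl C bonded to C and –OH → carboxylic acid.
C=C double bond → alkene.
pendant –COOCH3: carbonyl C bonded to C and –OCH3 → ester.
C=C double bond → alkene.
–NH2 on an sp³ carbon with no adjacent C=O → amine.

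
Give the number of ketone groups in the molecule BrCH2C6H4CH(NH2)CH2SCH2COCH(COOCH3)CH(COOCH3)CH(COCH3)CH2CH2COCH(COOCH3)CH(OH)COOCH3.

3

Taking each segment in turn:
  BrCH2: halogen on an sp³ carbon → alkyl halide.
  C6H4: para-disubstituted benzene ring → arene.
  CH(NH2): –NH2 on an sp³ carbon with no adjacent C=O → amine.
  CH2SCH2: C–S–C linkage → sulfide (thioether).
  CO: –C(=O)– with carbon on both sides → ketone.
  CH(COOCH3): pendant –COOCH3: carbonyl C bonded to C and –OCH3 → ester.
  CH(COOCH3): pendant –COOCH3: carbonyl C bonded to C and –OCH3 → ester.
  CH(COCH3): pendant –COCH3: carbonyl C bonded to two carbons → ketone.
  CO: –C(=O)– with carbon on both sides → ketone.
  CH(COOCH3): pendant –COOCH3: carbonyl C bonded to C and –OCH3 → ester.
  CH(OH): –OH on an sp³ carbon → alcohol (secondary).
  COOCH3: –C(=O)OCH3: carbonyl C bonded to C and to –OCH3 → ester (not ketone + ether).
Ketone appears at: CO, CH(COCH3), CO → 3.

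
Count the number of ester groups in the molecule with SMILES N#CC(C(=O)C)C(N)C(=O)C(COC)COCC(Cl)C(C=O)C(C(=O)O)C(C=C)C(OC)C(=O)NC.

Taking each segment in turn:
  N≡C: N≡C–: carbon triple-bonded to nitrogen → nitrile.
  CH(COCH3): pendant –COCH3: carbonyl C bonded to two carbons → ketone.
  CH(NH2): –NH2 on an sp³ carbon with no adjacent C=O → amine.
  CO: –C(=O)– with carbon on both sides → ketone.
  CH(CH2OCH3): pendant –CH2OCH3: C–O–C linkage → ether.
  CH2OCH2: C–O–C with sp³ carbons on both sides and no adjacent C=O → ether.
  CH(Cl): halogen on an sp³ carbon → alkyl halide.
  CH(CHO): pendant –CHO: carbonyl C bonded to C and H → aldehyde.
  CH(COOH): pendant –COOH: carbonyl C bonded to C and –OH → carboxylic acid.
  CH(CH=CH2): pendant –CH=CH2: C=C double bond → alkene.
  CH(OCH3): pendant –OCH3: C–O–C with sp³ C, no adjacent C=O → ether.
  CONHCH3: –C(=O)NHCH3: carbonyl C bonded to C and to N → amide (the N is not an amine).
No segment is a ester: CH(COCH3) is ketone, not ester; CO is ketone, not ester; CH(CH2OCH3) is ether, not ester. → 0.

0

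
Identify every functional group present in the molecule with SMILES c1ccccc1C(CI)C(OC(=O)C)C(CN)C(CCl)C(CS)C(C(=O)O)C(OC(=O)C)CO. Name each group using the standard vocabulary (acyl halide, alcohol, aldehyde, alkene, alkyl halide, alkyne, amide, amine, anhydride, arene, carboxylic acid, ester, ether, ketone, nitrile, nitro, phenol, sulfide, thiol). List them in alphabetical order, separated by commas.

alcohol, alkyl halide, amine, arene, carboxylic acid, ester, thiol

Working along the chain:
  C6H5: C6H5– phenyl ring → arene.
  CH(CH2I): pendant –CH2X: halogen on sp³ carbon → alkyl halide.
  CH(OCOCH3): pendant –OC(=O)CH3: an acyloxy group → ester.
  CH(CH2NH2): pendant –CH2NH2: N on sp³ C, no adjacent C=O → amine.
  CH(CH2Cl): pendant –CH2X: halogen on sp³ carbon → alkyl halide.
  CH(CH2SH): pendant –CH2SH → thiol.
  CH(COOH): pendant –COOH: carbonyl C bonded to C and –OH → carboxylic acid.
  CH(OCOCH3): pendant –OC(=O)CH3: an acyloxy group → ester.
  CH2OH: –OH on an sp³ carbon → alcohol.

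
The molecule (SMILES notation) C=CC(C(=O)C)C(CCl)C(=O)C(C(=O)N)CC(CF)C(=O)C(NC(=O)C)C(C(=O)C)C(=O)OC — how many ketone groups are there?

4

Taking each segment in turn:
  CH2=CH: C=C double bond → alkene.
  CH(COCH3): pendant –COCH3: carbonyl C bonded to two carbons → ketone.
  CH(CH2Cl): pendant –CH2X: halogen on sp³ carbon → alkyl halide.
  CO: –C(=O)– with carbon on both sides → ketone.
  CH(CONH2): pendant –CONH2: carbonyl C bonded to C and N → amide.
  CH(CH2F): pendant –CH2X: halogen on sp³ carbon → alkyl halide.
  CO: –C(=O)– with carbon on both sides → ketone.
  CH(NHCOCH3): pendant –NHC(=O)CH3: N bonded to a carbonyl → amide (not amine).
  CH(COCH3): pendant –COCH3: carbonyl C bonded to two carbons → ketone.
  COOCH3: –C(=O)OCH3: carbonyl C bonded to C and to –OCH3 → ester (not ketone + ether).
Ketone appears at: CH(COCH3), CO, CO, CH(COCH3) → 4.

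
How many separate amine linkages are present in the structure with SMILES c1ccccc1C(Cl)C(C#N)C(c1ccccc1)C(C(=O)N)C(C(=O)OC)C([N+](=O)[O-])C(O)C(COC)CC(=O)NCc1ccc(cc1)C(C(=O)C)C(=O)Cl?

0

C6H5– phenyl ring → arene.
halogen on an sp³ carbon → alkyl halide.
pendant –C≡N: nitrile.
pendant –C6H5: benzene ring → arene.
pendant –CONH2: carbonyl C bonded to C and N → amide.
pendant –COOCH3: carbonyl C bonded to C and –OCH3 → ester.
–NO2 on an sp³ carbon → nitro (the N=O is not a carbonyl).
–OH on an sp³ carbon → alcohol (secondary).
pendant –CH2OCH3: C–O–C linkage → ether.
–C(=O)–N– linkage → amide (the N is not an amine).
para-disubstituted benzene ring → arene.
pendant –COCH3: carbonyl C bonded to two carbons → ketone.
–C(=O)Cl: carbonyl C bonded to C and to a halogen → acyl halide (not alkyl halide).
No segment is a amine: CH(CN) is nitrile, not amine; CH(CONH2) is amide, not amine; CH(NO2) is nitro, not amine. → 0.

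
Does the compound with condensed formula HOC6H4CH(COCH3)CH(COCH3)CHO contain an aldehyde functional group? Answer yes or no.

yes

–OH attached directly to an aromatic ring → phenol (not alcohol); the ring itself is an arene.
pendant –COCH3: carbonyl C bonded to two carbons → ketone.
pendant –COCH3: carbonyl C bonded to two carbons → ketone.
terminal –CHO: carbonyl C bonded to H and C → aldehyde.
The CHO segment supplies the aldehyde: terminal –CHO: carbonyl C bonded to H and C → aldehyde.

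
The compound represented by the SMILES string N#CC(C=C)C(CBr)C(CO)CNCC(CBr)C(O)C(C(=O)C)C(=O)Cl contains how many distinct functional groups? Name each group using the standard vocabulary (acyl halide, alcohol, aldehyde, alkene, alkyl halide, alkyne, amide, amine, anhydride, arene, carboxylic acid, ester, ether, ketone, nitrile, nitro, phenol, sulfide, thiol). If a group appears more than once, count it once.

7

N≡C–: carbon triple-bonded to nitrogen → nitrile.
pendant –CH=CH2: C=C double bond → alkene.
pendant –CH2X: halogen on sp³ carbon → alkyl halide.
pendant –CH2OH on an sp³ backbone C → alcohol.
C–N–C with sp³ carbons and no adjacent C=O → amine (secondary).
pendant –CH2X: halogen on sp³ carbon → alkyl halide.
–OH on an sp³ carbon → alcohol (secondary).
pendant –COCH3: carbonyl C bonded to two carbons → ketone.
–C(=O)Cl: carbonyl C bonded to C and to a halogen → acyl halide (not alkyl halide).
Distinct types present: acyl halide, alcohol, alkene, alkyl halide, amine, ketone, nitrile.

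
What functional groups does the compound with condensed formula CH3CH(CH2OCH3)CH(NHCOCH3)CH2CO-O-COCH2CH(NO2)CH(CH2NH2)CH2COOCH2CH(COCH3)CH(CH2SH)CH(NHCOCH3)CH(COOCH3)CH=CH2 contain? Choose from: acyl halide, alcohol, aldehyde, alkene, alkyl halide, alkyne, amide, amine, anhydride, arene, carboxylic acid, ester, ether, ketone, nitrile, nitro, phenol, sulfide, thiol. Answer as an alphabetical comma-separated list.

pendant –CH2OCH3: C–O–C linkage → ether.
pendant –NHC(=O)CH3: N bonded to a carbonyl → amide (not amine).
two acyl groups sharing one oxygen, –C(=O)–O–C(=O)– → anhydride.
–NO2 on an sp³ carbon → nitro (the N=O is not a carbonyl).
pendant –CH2NH2: N on sp³ C, no adjacent C=O → amine.
–C(=O)–O–C with C on the carbonyl side → ester.
pendant –COCH3: carbonyl C bonded to two carbons → ketone.
pendant –CH2SH → thiol.
pendant –NHC(=O)CH3: N bonded to a carbonyl → amide (not amine).
pendant –COOCH3: carbonyl C bonded to C and –OCH3 → ester.
C=C double bond → alkene.

alkene, amide, amine, anhydride, ester, ether, ketone, nitro, thiol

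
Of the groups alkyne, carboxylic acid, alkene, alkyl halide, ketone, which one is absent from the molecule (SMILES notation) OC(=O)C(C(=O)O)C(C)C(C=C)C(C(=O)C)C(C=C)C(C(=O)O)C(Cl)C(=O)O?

alkyne

alkyl halide: present (CH(Cl) — halogen on an sp³ carbon → alkyl halide).
alkene: present (CH(CH=CH2) — pendant –CH=CH2: C=C double bond → alkene).
carboxylic acid: present (HOOC — –COOH: carbonyl C bonded to –OH and C → carboxylic acid (the –OH is not a separate alcohol)).
ketone: present (CH(COCH3) — pendant –COCH3: carbonyl C bonded to two carbons → ketone).
alkyne: no segment matches this pattern.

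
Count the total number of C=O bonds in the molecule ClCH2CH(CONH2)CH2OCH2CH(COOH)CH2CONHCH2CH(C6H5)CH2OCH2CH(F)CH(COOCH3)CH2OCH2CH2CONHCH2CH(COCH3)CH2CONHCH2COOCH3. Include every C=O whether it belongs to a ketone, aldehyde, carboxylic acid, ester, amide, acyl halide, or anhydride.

8

CH(CONH2): amide, 1 C=O (running total 1).
CH(COOH): carboxylic acid, 1 C=O (running total 2).
CH2CONHCH2: amide, 1 C=O (running total 3).
CH(COOCH3): ester, 1 C=O (running total 4).
CH2CONHCH2: amide, 1 C=O (running total 5).
CH(COCH3): ketone, 1 C=O (running total 6).
CH2CONHCH2: amide, 1 C=O (running total 7).
COOCH3: ester, 1 C=O (running total 8).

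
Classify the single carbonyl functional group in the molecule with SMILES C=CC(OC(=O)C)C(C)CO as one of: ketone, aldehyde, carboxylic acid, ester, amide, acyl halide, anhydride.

The carbonyl is in the CH(OCOCH3) segment: pendant –OC(=O)CH3: an acyloxy group → ester.

ester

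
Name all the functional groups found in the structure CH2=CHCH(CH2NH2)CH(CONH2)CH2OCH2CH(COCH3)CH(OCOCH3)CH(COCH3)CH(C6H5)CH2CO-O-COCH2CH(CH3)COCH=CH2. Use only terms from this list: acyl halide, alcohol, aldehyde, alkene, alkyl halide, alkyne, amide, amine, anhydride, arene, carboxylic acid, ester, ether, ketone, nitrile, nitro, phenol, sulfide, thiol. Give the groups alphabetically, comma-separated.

C=C double bond → alkene.
pendant –CH2NH2: N on sp³ C, no adjacent C=O → amine.
pendant –CONH2: carbonyl C bonded to C and N → amide.
C–O–C with sp³ carbons on both sides and no adjacent C=O → ether.
pendant –COCH3: carbonyl C bonded to two carbons → ketone.
pendant –OC(=O)CH3: an acyloxy group → ester.
pendant –COCH3: carbonyl C bonded to two carbons → ketone.
pendant –C6H5: benzene ring → arene.
two acyl groups sharing one oxygen, –C(=O)–O–C(=O)– → anhydride.
–C(=O)– with carbon on both sides → ketone.
C=C double bond → alkene.

alkene, amide, amine, anhydride, arene, ester, ether, ketone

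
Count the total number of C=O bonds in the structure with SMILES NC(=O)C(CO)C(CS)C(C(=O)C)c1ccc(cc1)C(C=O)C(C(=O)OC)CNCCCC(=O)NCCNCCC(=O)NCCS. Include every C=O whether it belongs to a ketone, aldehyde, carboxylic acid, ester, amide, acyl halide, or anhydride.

6

H2NCO: amide, 1 C=O (running total 1).
CH(COCH3): ketone, 1 C=O (running total 2).
CH(CHO): aldehyde, 1 C=O (running total 3).
CH(COOCH3): ester, 1 C=O (running total 4).
CH2CONHCH2: amide, 1 C=O (running total 5).
CH2CONHCH2: amide, 1 C=O (running total 6).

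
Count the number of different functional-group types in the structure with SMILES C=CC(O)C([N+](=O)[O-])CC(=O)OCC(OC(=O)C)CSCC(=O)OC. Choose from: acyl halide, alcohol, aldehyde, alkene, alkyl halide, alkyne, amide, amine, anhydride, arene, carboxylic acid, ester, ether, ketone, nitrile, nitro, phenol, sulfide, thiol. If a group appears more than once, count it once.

5

Working along the chain:
  CH2=CH: C=C double bond → alkene.
  CH(OH): –OH on an sp³ carbon → alcohol (secondary).
  CH(NO2): –NO2 on an sp³ carbon → nitro (the N=O is not a carbonyl).
  CH2COOCH2: –C(=O)–O–C with C on the carbonyl side → ester.
  CH(OCOCH3): pendant –OC(=O)CH3: an acyloxy group → ester.
  CH2SCH2: C–S–C linkage → sulfide (thioether).
  COOCH3: –C(=O)OCH3: carbonyl C bonded to C and to –OCH3 → ester (not ketone + ether).
Distinct types present: alcohol, alkene, ester, nitro, sulfide.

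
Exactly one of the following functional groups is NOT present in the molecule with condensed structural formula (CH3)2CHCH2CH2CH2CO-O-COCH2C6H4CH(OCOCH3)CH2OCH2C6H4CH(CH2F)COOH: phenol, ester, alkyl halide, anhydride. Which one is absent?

ester: present (CH(OCOCH3) — pendant –OC(=O)CH3: an acyloxy group → ester).
alkyl halide: present (CH(CH2F) — pendant –CH2X: halogen on sp³ carbon → alkyl halide).
anhydride: present (CH2CO-O-COCH2 — two acyl groups sharing one oxygen, –C(=O)–O–C(=O)– → anhydride).
phenol: no segment matches this pattern.

phenol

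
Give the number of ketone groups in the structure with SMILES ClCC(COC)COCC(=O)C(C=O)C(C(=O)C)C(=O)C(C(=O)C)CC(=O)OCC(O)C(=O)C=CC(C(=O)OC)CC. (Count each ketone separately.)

Reading the structure from left to right:
  ClCH2: halogen on an sp³ carbon → alkyl halide.
  CH(CH2OCH3): pendant –CH2OCH3: C–O–C linkage → ether.
  CH2OCH2: C–O–C with sp³ carbons on both sides and no adjacent C=O → ether.
  CO: –C(=O)– with carbon on both sides → ketone.
  CH(CHO): pendant –CHO: carbonyl C bonded to C and H → aldehyde.
  CH(COCH3): pendant –COCH3: carbonyl C bonded to two carbons → ketone.
  CO: –C(=O)– with carbon on both sides → ketone.
  CH(COCH3): pendant –COCH3: carbonyl C bonded to two carbons → ketone.
  CH2COOCH2: –C(=O)–O–C with C on the carbonyl side → ester.
  CH(OH): –OH on an sp³ carbon → alcohol (secondary).
  CO: –C(=O)– with carbon on both sides → ketone.
  CH=CH: C=C double bond → alkene.
  CH(COOCH3): pendant –COOCH3: carbonyl C bonded to C and –OCH3 → ester.
Ketone appears at: CO, CH(COCH3), CO, CH(COCH3), CO → 5.

5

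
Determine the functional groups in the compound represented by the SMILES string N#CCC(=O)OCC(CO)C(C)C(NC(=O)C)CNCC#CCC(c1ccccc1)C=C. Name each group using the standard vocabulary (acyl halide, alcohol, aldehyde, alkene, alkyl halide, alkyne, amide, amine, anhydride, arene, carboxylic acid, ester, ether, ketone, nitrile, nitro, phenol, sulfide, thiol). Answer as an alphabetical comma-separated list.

Taking each segment in turn:
  N≡C: N≡C–: carbon triple-bonded to nitrogen → nitrile.
  CH2COOCH2: –C(=O)–O–C with C on the carbonyl side → ester.
  CH(CH2OH): pendant –CH2OH on an sp³ backbone C → alcohol.
  CH(NHCOCH3): pendant –NHC(=O)CH3: N bonded to a carbonyl → amide (not amine).
  CH2NHCH2: C–N–C with sp³ carbons and no adjacent C=O → amine (secondary).
  C≡C: C≡C triple bond → alkyne.
  CH(C6H5): pendant –C6H5: benzene ring → arene.
  CH=CH2: C=C double bond → alkene.

alcohol, alkene, alkyne, amide, amine, arene, ester, nitrile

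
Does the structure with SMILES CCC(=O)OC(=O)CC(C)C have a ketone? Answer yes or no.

no

two acyl groups sharing one oxygen, –C(=O)–O–C(=O)– → anhydride.
In CH2CO-O-COCH2, the two C=O groups share a bridging oxygen, which is an anhydride linkage, not a ketone.
The groups actually present are: anhydride.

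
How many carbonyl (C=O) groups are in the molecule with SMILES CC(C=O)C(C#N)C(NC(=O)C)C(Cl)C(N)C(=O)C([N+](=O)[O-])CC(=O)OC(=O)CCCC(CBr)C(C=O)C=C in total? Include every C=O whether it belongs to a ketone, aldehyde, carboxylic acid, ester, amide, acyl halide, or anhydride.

CH(CHO): aldehyde, 1 C=O (running total 1).
CH(NHCOCH3): amide, 1 C=O (running total 2).
CO: ketone, 1 C=O (running total 3).
CH2CO-O-COCH2: anhydride, 2 C=O (running total 5).
CH(CHO): aldehyde, 1 C=O (running total 6).

6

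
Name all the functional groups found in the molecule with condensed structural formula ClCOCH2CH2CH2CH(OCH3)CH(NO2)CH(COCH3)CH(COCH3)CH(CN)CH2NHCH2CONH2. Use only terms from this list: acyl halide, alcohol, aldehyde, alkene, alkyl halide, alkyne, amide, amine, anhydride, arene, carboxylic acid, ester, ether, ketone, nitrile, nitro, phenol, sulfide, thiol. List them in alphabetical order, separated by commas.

Reading the structure from left to right:
  ClCO: –C(=O)Cl: carbonyl C bonded to C and to a halogen → acyl halide (not alkyl halide).
  CH(OCH3): pendant –OCH3: C–O–C with sp³ C, no adjacent C=O → ether.
  CH(NO2): –NO2 on an sp³ carbon → nitro (the N=O is not a carbonyl).
  CH(COCH3): pendant –COCH3: carbonyl C bonded to two carbons → ketone.
  CH(COCH3): pendant –COCH3: carbonyl C bonded to two carbons → ketone.
  CH(CN): pendant –C≡N: nitrile.
  CH2NHCH2: C–N–C with sp³ carbons and no adjacent C=O → amine (secondary).
  CONH2: –C(=O)NH2: carbonyl C bonded to C and to N → amide (the N is not a separate amine).

acyl halide, amide, amine, ether, ketone, nitrile, nitro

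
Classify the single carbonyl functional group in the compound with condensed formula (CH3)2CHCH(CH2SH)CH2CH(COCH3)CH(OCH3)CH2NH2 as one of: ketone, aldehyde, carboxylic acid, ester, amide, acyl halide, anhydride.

The carbonyl is in the CH(COCH3) segment: pendant –COCH3: carbonyl C bonded to two carbons → ketone.

ketone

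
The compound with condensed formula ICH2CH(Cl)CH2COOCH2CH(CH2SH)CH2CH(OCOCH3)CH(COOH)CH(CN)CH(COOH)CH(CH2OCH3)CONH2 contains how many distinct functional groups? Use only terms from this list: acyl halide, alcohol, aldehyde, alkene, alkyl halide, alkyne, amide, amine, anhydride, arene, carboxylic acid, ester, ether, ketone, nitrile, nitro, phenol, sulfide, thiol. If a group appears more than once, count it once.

Reading the structure from left to right:
  ICH2: halogen on an sp³ carbon → alkyl halide.
  CH(Cl): halogen on an sp³ carbon → alkyl halide.
  CH2COOCH2: –C(=O)–O–C with C on the carbonyl side → ester.
  CH(CH2SH): pendant –CH2SH → thiol.
  CH(OCOCH3): pendant –OC(=O)CH3: an acyloxy group → ester.
  CH(COOH): pendant –COOH: carbonyl C bonded to C and –OH → carboxylic acid.
  CH(CN): pendant –C≡N: nitrile.
  CH(COOH): pendant –COOH: carbonyl C bonded to C and –OH → carboxylic acid.
  CH(CH2OCH3): pendant –CH2OCH3: C–O–C linkage → ether.
  CONH2: –C(=O)NH2: carbonyl C bonded to C and to N → amide (the N is not a separate amine).
Distinct types present: alkyl halide, amide, carboxylic acid, ester, ether, nitrile, thiol.

7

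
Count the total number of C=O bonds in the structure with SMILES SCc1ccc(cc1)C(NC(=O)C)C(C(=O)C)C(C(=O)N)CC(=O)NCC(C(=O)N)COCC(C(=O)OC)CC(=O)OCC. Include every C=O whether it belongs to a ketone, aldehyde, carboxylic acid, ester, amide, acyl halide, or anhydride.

CH(NHCOCH3): amide, 1 C=O (running total 1).
CH(COCH3): ketone, 1 C=O (running total 2).
CH(CONH2): amide, 1 C=O (running total 3).
CH2CONHCH2: amide, 1 C=O (running total 4).
CH(CONH2): amide, 1 C=O (running total 5).
CH(COOCH3): ester, 1 C=O (running total 6).
COOCH2CH3: ester, 1 C=O (running total 7).

7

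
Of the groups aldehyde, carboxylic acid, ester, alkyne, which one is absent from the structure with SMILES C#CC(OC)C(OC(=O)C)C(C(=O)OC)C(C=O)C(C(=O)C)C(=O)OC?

alkyne: present (HC≡C — C≡C triple bond → alkyne).
aldehyde: present (CH(CHO) — pendant –CHO: carbonyl C bonded to C and H → aldehyde).
ester: present (CH(OCOCH3) — pendant –OC(=O)CH3: an acyloxy group → ester).
carboxylic acid: absent. In each of CH(OCOCH3), CH(COOCH3) and COOCH3, the acyl oxygen is bonded to carbon (–O–C), not to H, so this is an ester.

carboxylic acid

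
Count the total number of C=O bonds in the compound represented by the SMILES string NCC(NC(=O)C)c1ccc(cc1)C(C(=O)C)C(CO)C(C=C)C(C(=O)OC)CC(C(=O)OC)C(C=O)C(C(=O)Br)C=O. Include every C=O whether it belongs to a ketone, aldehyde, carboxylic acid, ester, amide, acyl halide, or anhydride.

CH(NHCOCH3): amide, 1 C=O (running total 1).
CH(COCH3): ketone, 1 C=O (running total 2).
CH(COOCH3): ester, 1 C=O (running total 3).
CH(COOCH3): ester, 1 C=O (running total 4).
CH(CHO): aldehyde, 1 C=O (running total 5).
CH(COBr): acyl halide, 1 C=O (running total 6).
CHO: aldehyde, 1 C=O (running total 7).

7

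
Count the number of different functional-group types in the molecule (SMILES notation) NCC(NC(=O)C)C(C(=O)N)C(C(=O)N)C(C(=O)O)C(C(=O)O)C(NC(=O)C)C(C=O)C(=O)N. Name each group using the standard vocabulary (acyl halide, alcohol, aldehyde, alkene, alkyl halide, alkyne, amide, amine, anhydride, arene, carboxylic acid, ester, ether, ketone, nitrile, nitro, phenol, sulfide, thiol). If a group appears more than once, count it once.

4

Reading the structure from left to right:
  H2NCH2: –NH2 on an sp³ carbon with no adjacent C=O → amine.
  CH(NHCOCH3): pendant –NHC(=O)CH3: N bonded to a carbonyl → amide (not amine).
  CH(CONH2): pendant –CONH2: carbonyl C bonded to C and N → amide.
  CH(CONH2): pendant –CONH2: carbonyl C bonded to C and N → amide.
  CH(COOH): pendant –COOH: carbonyl C bonded to C and –OH → carboxylic acid.
  CH(COOH): pendant –COOH: carbonyl C bonded to C and –OH → carboxylic acid.
  CH(NHCOCH3): pendant –NHC(=O)CH3: N bonded to a carbonyl → amide (not amine).
  CH(CHO): pendant –CHO: carbonyl C bonded to C and H → aldehyde.
  CONH2: –C(=O)NH2: carbonyl C bonded to C and to N → amide (the N is not a separate amine).
Distinct types present: aldehyde, amide, amine, carboxylic acid.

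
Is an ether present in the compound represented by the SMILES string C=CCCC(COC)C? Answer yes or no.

Taking each segment in turn:
  CH2=CH: C=C double bond → alkene.
  CH(CH2OCH3): pendant –CH2OCH3: C–O–C linkage → ether.
The CH(CH2OCH3) segment supplies the ether: pendant –CH2OCH3: C–O–C linkage → ether.

yes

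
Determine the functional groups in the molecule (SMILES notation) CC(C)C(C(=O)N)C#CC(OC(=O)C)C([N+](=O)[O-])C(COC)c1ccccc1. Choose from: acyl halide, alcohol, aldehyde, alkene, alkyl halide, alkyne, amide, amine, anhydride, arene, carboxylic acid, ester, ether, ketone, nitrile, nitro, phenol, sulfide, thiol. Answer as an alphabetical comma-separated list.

pendant –CONH2: carbonyl C bonded to C and N → amide.
C≡C triple bond → alkyne.
pendant –OC(=O)CH3: an acyloxy group → ester.
–NO2 on an sp³ carbon → nitro (the N=O is not a carbonyl).
pendant –CH2OCH3: C–O–C linkage → ether.
–C6H5 phenyl ring → arene.

alkyne, amide, arene, ester, ether, nitro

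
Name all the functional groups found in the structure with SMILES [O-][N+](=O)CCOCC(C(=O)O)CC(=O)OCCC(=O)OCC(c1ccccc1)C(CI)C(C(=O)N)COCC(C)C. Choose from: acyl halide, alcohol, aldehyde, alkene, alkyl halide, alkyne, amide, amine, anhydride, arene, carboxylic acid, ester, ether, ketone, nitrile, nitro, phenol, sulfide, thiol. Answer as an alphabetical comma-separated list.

–NO2 on carbon → nitro group.
C–O–C with sp³ carbons on both sides and no adjacent C=O → ether.
pendant –COOH: carbonyl C bonded to C and –OH → carboxylic acid.
–C(=O)–O–C with C on the carbonyl side → ester.
–C(=O)–O–C with C on the carbonyl side → ester.
pendant –C6H5: benzene ring → arene.
pendant –CH2X: halogen on sp³ carbon → alkyl halide.
pendant –CONH2: carbonyl C bonded to C and N → amide.
C–O–C with sp³ carbons on both sides and no adjacent C=O → ether.

alkyl halide, amide, arene, carboxylic acid, ester, ether, nitro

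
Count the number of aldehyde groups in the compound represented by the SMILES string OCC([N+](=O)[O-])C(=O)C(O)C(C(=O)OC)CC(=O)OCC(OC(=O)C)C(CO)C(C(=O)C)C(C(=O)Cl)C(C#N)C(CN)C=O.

HO– on an sp³ carbon → alcohol.
–NO2 on an sp³ carbon → nitro (the N=O is not a carbonyl).
–C(=O)– with carbon on both sides → ketone.
–OH on an sp³ carbon → alcohol (secondary).
pendant –COOCH3: carbonyl C bonded to C and –OCH3 → ester.
–C(=O)–O–C with C on the carbonyl side → ester.
pendant –OC(=O)CH3: an acyloxy group → ester.
pendant –CH2OH on an sp³ backbone C → alcohol.
pendant –COCH3: carbonyl C bonded to two carbons → ketone.
pendant –C(=O)X: carbonyl C bonded to C and halogen → acyl halide.
pendant –C≡N: nitrile.
pendant –CH2NH2: N on sp³ C, no adjacent C=O → amine.
terminal –CHO: carbonyl C bonded to H and C → aldehyde.
Aldehyde appears at: CHO → 1.

1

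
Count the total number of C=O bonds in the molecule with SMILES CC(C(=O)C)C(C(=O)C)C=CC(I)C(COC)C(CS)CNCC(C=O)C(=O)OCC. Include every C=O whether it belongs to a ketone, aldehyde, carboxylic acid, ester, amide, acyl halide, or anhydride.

CH(COCH3): ketone, 1 C=O (running total 1).
CH(COCH3): ketone, 1 C=O (running total 2).
CH(CHO): aldehyde, 1 C=O (running total 3).
COOCH2CH3: ester, 1 C=O (running total 4).

4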